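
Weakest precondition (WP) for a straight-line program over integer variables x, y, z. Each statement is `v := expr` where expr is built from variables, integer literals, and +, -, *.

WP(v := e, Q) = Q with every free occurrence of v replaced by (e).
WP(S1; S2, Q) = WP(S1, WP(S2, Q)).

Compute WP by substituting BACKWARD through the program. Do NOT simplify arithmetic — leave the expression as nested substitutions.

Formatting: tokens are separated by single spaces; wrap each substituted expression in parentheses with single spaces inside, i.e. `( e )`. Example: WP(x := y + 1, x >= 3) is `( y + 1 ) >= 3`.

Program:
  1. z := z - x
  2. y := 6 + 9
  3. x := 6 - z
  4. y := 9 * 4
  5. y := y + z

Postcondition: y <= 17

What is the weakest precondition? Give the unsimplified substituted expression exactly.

Answer: ( ( 9 * 4 ) + ( z - x ) ) <= 17

Derivation:
post: y <= 17
stmt 5: y := y + z  -- replace 1 occurrence(s) of y with (y + z)
  => ( y + z ) <= 17
stmt 4: y := 9 * 4  -- replace 1 occurrence(s) of y with (9 * 4)
  => ( ( 9 * 4 ) + z ) <= 17
stmt 3: x := 6 - z  -- replace 0 occurrence(s) of x with (6 - z)
  => ( ( 9 * 4 ) + z ) <= 17
stmt 2: y := 6 + 9  -- replace 0 occurrence(s) of y with (6 + 9)
  => ( ( 9 * 4 ) + z ) <= 17
stmt 1: z := z - x  -- replace 1 occurrence(s) of z with (z - x)
  => ( ( 9 * 4 ) + ( z - x ) ) <= 17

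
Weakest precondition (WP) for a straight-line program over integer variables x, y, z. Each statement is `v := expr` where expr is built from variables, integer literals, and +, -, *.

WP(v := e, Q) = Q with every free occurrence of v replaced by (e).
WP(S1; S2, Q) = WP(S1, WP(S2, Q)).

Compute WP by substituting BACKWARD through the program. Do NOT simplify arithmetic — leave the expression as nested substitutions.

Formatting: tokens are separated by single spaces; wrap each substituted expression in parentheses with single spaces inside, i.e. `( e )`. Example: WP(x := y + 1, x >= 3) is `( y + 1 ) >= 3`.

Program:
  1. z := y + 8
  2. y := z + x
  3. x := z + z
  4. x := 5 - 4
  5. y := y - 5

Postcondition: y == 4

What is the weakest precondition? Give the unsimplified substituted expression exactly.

post: y == 4
stmt 5: y := y - 5  -- replace 1 occurrence(s) of y with (y - 5)
  => ( y - 5 ) == 4
stmt 4: x := 5 - 4  -- replace 0 occurrence(s) of x with (5 - 4)
  => ( y - 5 ) == 4
stmt 3: x := z + z  -- replace 0 occurrence(s) of x with (z + z)
  => ( y - 5 ) == 4
stmt 2: y := z + x  -- replace 1 occurrence(s) of y with (z + x)
  => ( ( z + x ) - 5 ) == 4
stmt 1: z := y + 8  -- replace 1 occurrence(s) of z with (y + 8)
  => ( ( ( y + 8 ) + x ) - 5 ) == 4

Answer: ( ( ( y + 8 ) + x ) - 5 ) == 4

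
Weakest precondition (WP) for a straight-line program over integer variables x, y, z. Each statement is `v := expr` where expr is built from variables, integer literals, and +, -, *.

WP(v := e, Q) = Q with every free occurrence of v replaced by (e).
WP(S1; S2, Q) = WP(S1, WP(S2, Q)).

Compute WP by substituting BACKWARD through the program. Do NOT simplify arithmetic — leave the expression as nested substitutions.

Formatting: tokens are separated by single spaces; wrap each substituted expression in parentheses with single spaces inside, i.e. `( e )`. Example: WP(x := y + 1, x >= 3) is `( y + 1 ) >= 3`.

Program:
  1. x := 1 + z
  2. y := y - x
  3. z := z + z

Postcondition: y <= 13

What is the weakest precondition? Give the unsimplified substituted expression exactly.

Answer: ( y - ( 1 + z ) ) <= 13

Derivation:
post: y <= 13
stmt 3: z := z + z  -- replace 0 occurrence(s) of z with (z + z)
  => y <= 13
stmt 2: y := y - x  -- replace 1 occurrence(s) of y with (y - x)
  => ( y - x ) <= 13
stmt 1: x := 1 + z  -- replace 1 occurrence(s) of x with (1 + z)
  => ( y - ( 1 + z ) ) <= 13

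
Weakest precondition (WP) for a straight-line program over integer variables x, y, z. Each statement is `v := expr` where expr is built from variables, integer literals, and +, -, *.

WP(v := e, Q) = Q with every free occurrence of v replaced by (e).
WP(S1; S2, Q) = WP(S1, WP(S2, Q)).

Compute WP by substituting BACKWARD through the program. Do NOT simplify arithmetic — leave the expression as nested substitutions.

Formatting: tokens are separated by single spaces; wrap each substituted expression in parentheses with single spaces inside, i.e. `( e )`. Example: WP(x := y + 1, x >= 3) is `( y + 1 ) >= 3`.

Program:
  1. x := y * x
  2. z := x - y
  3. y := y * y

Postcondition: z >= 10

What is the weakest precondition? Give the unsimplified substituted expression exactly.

post: z >= 10
stmt 3: y := y * y  -- replace 0 occurrence(s) of y with (y * y)
  => z >= 10
stmt 2: z := x - y  -- replace 1 occurrence(s) of z with (x - y)
  => ( x - y ) >= 10
stmt 1: x := y * x  -- replace 1 occurrence(s) of x with (y * x)
  => ( ( y * x ) - y ) >= 10

Answer: ( ( y * x ) - y ) >= 10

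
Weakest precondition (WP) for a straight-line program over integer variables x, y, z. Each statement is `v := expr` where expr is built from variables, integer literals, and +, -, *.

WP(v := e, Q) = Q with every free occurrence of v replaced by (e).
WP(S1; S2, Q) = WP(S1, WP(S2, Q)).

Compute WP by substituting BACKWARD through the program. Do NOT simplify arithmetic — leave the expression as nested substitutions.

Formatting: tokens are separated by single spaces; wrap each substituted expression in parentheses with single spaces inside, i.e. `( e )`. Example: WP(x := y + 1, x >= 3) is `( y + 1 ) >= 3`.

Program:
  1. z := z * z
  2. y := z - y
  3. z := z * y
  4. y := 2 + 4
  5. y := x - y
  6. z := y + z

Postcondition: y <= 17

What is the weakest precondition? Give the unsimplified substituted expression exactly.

Answer: ( x - ( 2 + 4 ) ) <= 17

Derivation:
post: y <= 17
stmt 6: z := y + z  -- replace 0 occurrence(s) of z with (y + z)
  => y <= 17
stmt 5: y := x - y  -- replace 1 occurrence(s) of y with (x - y)
  => ( x - y ) <= 17
stmt 4: y := 2 + 4  -- replace 1 occurrence(s) of y with (2 + 4)
  => ( x - ( 2 + 4 ) ) <= 17
stmt 3: z := z * y  -- replace 0 occurrence(s) of z with (z * y)
  => ( x - ( 2 + 4 ) ) <= 17
stmt 2: y := z - y  -- replace 0 occurrence(s) of y with (z - y)
  => ( x - ( 2 + 4 ) ) <= 17
stmt 1: z := z * z  -- replace 0 occurrence(s) of z with (z * z)
  => ( x - ( 2 + 4 ) ) <= 17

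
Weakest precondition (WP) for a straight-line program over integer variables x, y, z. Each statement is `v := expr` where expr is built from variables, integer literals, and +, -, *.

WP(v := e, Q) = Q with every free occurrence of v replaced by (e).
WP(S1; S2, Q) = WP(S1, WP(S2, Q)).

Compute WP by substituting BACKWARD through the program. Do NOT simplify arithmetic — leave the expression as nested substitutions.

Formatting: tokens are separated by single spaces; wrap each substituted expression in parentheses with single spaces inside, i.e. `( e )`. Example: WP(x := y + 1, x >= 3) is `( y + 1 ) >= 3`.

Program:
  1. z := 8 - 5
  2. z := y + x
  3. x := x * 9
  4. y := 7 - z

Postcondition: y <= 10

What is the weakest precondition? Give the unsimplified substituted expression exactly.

post: y <= 10
stmt 4: y := 7 - z  -- replace 1 occurrence(s) of y with (7 - z)
  => ( 7 - z ) <= 10
stmt 3: x := x * 9  -- replace 0 occurrence(s) of x with (x * 9)
  => ( 7 - z ) <= 10
stmt 2: z := y + x  -- replace 1 occurrence(s) of z with (y + x)
  => ( 7 - ( y + x ) ) <= 10
stmt 1: z := 8 - 5  -- replace 0 occurrence(s) of z with (8 - 5)
  => ( 7 - ( y + x ) ) <= 10

Answer: ( 7 - ( y + x ) ) <= 10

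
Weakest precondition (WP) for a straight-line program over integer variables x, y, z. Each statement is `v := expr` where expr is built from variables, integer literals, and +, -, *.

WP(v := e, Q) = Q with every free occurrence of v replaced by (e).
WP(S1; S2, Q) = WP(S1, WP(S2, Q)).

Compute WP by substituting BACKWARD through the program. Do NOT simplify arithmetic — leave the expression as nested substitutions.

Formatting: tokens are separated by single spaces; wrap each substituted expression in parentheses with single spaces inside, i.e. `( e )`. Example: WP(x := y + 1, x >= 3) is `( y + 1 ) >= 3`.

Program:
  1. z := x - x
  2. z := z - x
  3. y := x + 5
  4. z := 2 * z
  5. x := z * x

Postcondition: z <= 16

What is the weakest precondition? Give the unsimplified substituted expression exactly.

post: z <= 16
stmt 5: x := z * x  -- replace 0 occurrence(s) of x with (z * x)
  => z <= 16
stmt 4: z := 2 * z  -- replace 1 occurrence(s) of z with (2 * z)
  => ( 2 * z ) <= 16
stmt 3: y := x + 5  -- replace 0 occurrence(s) of y with (x + 5)
  => ( 2 * z ) <= 16
stmt 2: z := z - x  -- replace 1 occurrence(s) of z with (z - x)
  => ( 2 * ( z - x ) ) <= 16
stmt 1: z := x - x  -- replace 1 occurrence(s) of z with (x - x)
  => ( 2 * ( ( x - x ) - x ) ) <= 16

Answer: ( 2 * ( ( x - x ) - x ) ) <= 16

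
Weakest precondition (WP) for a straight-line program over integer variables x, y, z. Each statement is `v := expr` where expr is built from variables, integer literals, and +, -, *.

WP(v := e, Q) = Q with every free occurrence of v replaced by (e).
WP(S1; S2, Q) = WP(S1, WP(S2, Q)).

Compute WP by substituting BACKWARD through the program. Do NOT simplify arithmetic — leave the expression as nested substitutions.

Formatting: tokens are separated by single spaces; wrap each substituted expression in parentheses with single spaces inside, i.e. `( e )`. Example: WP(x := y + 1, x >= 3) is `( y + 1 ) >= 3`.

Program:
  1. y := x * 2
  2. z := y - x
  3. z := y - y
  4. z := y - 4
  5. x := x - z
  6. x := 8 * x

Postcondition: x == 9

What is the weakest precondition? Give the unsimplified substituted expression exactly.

Answer: ( 8 * ( x - ( ( x * 2 ) - 4 ) ) ) == 9

Derivation:
post: x == 9
stmt 6: x := 8 * x  -- replace 1 occurrence(s) of x with (8 * x)
  => ( 8 * x ) == 9
stmt 5: x := x - z  -- replace 1 occurrence(s) of x with (x - z)
  => ( 8 * ( x - z ) ) == 9
stmt 4: z := y - 4  -- replace 1 occurrence(s) of z with (y - 4)
  => ( 8 * ( x - ( y - 4 ) ) ) == 9
stmt 3: z := y - y  -- replace 0 occurrence(s) of z with (y - y)
  => ( 8 * ( x - ( y - 4 ) ) ) == 9
stmt 2: z := y - x  -- replace 0 occurrence(s) of z with (y - x)
  => ( 8 * ( x - ( y - 4 ) ) ) == 9
stmt 1: y := x * 2  -- replace 1 occurrence(s) of y with (x * 2)
  => ( 8 * ( x - ( ( x * 2 ) - 4 ) ) ) == 9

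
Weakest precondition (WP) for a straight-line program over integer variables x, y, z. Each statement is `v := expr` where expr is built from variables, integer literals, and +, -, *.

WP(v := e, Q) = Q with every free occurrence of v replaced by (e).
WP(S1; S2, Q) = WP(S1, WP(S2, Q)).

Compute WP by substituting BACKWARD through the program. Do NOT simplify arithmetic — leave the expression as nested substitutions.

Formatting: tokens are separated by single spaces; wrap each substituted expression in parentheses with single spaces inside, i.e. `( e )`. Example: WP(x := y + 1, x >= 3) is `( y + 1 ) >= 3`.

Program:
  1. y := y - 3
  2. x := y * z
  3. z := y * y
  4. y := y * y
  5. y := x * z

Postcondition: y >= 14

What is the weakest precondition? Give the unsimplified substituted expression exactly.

Answer: ( ( ( y - 3 ) * z ) * ( ( y - 3 ) * ( y - 3 ) ) ) >= 14

Derivation:
post: y >= 14
stmt 5: y := x * z  -- replace 1 occurrence(s) of y with (x * z)
  => ( x * z ) >= 14
stmt 4: y := y * y  -- replace 0 occurrence(s) of y with (y * y)
  => ( x * z ) >= 14
stmt 3: z := y * y  -- replace 1 occurrence(s) of z with (y * y)
  => ( x * ( y * y ) ) >= 14
stmt 2: x := y * z  -- replace 1 occurrence(s) of x with (y * z)
  => ( ( y * z ) * ( y * y ) ) >= 14
stmt 1: y := y - 3  -- replace 3 occurrence(s) of y with (y - 3)
  => ( ( ( y - 3 ) * z ) * ( ( y - 3 ) * ( y - 3 ) ) ) >= 14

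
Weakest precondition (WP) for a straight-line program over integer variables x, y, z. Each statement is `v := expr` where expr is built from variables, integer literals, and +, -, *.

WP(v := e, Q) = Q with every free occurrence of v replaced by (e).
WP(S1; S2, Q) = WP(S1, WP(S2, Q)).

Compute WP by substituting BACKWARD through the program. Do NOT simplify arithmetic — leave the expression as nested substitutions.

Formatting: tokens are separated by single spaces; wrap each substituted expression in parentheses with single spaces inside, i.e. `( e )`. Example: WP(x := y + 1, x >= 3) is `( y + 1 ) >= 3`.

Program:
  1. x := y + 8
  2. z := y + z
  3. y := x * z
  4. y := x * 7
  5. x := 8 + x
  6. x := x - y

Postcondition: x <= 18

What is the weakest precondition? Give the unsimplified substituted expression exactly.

Answer: ( ( 8 + ( y + 8 ) ) - ( ( y + 8 ) * 7 ) ) <= 18

Derivation:
post: x <= 18
stmt 6: x := x - y  -- replace 1 occurrence(s) of x with (x - y)
  => ( x - y ) <= 18
stmt 5: x := 8 + x  -- replace 1 occurrence(s) of x with (8 + x)
  => ( ( 8 + x ) - y ) <= 18
stmt 4: y := x * 7  -- replace 1 occurrence(s) of y with (x * 7)
  => ( ( 8 + x ) - ( x * 7 ) ) <= 18
stmt 3: y := x * z  -- replace 0 occurrence(s) of y with (x * z)
  => ( ( 8 + x ) - ( x * 7 ) ) <= 18
stmt 2: z := y + z  -- replace 0 occurrence(s) of z with (y + z)
  => ( ( 8 + x ) - ( x * 7 ) ) <= 18
stmt 1: x := y + 8  -- replace 2 occurrence(s) of x with (y + 8)
  => ( ( 8 + ( y + 8 ) ) - ( ( y + 8 ) * 7 ) ) <= 18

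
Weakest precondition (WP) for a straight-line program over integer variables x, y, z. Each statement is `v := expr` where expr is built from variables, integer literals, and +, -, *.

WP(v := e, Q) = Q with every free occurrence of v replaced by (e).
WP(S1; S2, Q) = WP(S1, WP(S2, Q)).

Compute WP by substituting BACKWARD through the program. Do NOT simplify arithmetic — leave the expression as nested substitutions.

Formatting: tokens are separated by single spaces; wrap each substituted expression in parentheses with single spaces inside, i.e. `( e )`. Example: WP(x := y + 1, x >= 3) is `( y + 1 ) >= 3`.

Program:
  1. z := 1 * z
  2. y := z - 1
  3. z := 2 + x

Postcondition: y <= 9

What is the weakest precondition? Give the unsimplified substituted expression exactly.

Answer: ( ( 1 * z ) - 1 ) <= 9

Derivation:
post: y <= 9
stmt 3: z := 2 + x  -- replace 0 occurrence(s) of z with (2 + x)
  => y <= 9
stmt 2: y := z - 1  -- replace 1 occurrence(s) of y with (z - 1)
  => ( z - 1 ) <= 9
stmt 1: z := 1 * z  -- replace 1 occurrence(s) of z with (1 * z)
  => ( ( 1 * z ) - 1 ) <= 9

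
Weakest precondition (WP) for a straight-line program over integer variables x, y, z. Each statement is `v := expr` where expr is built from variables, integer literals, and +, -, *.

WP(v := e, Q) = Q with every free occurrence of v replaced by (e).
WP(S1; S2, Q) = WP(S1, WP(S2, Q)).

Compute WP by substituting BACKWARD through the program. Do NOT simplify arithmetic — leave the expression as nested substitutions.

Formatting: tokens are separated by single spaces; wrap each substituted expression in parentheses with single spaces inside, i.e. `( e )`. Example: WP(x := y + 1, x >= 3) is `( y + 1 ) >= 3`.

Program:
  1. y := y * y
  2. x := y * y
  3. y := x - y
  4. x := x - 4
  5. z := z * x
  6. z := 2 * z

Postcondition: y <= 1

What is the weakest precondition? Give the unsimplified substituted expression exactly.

post: y <= 1
stmt 6: z := 2 * z  -- replace 0 occurrence(s) of z with (2 * z)
  => y <= 1
stmt 5: z := z * x  -- replace 0 occurrence(s) of z with (z * x)
  => y <= 1
stmt 4: x := x - 4  -- replace 0 occurrence(s) of x with (x - 4)
  => y <= 1
stmt 3: y := x - y  -- replace 1 occurrence(s) of y with (x - y)
  => ( x - y ) <= 1
stmt 2: x := y * y  -- replace 1 occurrence(s) of x with (y * y)
  => ( ( y * y ) - y ) <= 1
stmt 1: y := y * y  -- replace 3 occurrence(s) of y with (y * y)
  => ( ( ( y * y ) * ( y * y ) ) - ( y * y ) ) <= 1

Answer: ( ( ( y * y ) * ( y * y ) ) - ( y * y ) ) <= 1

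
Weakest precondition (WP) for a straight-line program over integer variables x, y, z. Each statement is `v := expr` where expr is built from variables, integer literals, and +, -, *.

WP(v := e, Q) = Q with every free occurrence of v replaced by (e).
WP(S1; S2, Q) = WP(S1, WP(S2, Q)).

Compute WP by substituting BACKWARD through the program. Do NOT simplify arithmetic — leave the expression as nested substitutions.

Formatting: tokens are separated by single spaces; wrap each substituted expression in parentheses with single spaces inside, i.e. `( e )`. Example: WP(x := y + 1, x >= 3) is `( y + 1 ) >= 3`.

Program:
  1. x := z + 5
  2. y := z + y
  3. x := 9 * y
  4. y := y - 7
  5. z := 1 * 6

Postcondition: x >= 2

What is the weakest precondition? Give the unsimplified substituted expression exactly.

post: x >= 2
stmt 5: z := 1 * 6  -- replace 0 occurrence(s) of z with (1 * 6)
  => x >= 2
stmt 4: y := y - 7  -- replace 0 occurrence(s) of y with (y - 7)
  => x >= 2
stmt 3: x := 9 * y  -- replace 1 occurrence(s) of x with (9 * y)
  => ( 9 * y ) >= 2
stmt 2: y := z + y  -- replace 1 occurrence(s) of y with (z + y)
  => ( 9 * ( z + y ) ) >= 2
stmt 1: x := z + 5  -- replace 0 occurrence(s) of x with (z + 5)
  => ( 9 * ( z + y ) ) >= 2

Answer: ( 9 * ( z + y ) ) >= 2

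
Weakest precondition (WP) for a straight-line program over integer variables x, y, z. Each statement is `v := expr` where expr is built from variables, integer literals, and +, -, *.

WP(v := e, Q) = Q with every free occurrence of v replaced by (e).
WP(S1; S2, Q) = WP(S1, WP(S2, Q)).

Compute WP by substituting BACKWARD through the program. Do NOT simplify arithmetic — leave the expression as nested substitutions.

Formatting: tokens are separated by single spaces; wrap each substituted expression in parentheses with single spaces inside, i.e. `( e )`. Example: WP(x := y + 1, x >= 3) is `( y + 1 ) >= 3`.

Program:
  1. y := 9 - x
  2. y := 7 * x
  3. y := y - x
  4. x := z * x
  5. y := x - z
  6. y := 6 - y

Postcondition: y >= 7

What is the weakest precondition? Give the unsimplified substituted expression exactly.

post: y >= 7
stmt 6: y := 6 - y  -- replace 1 occurrence(s) of y with (6 - y)
  => ( 6 - y ) >= 7
stmt 5: y := x - z  -- replace 1 occurrence(s) of y with (x - z)
  => ( 6 - ( x - z ) ) >= 7
stmt 4: x := z * x  -- replace 1 occurrence(s) of x with (z * x)
  => ( 6 - ( ( z * x ) - z ) ) >= 7
stmt 3: y := y - x  -- replace 0 occurrence(s) of y with (y - x)
  => ( 6 - ( ( z * x ) - z ) ) >= 7
stmt 2: y := 7 * x  -- replace 0 occurrence(s) of y with (7 * x)
  => ( 6 - ( ( z * x ) - z ) ) >= 7
stmt 1: y := 9 - x  -- replace 0 occurrence(s) of y with (9 - x)
  => ( 6 - ( ( z * x ) - z ) ) >= 7

Answer: ( 6 - ( ( z * x ) - z ) ) >= 7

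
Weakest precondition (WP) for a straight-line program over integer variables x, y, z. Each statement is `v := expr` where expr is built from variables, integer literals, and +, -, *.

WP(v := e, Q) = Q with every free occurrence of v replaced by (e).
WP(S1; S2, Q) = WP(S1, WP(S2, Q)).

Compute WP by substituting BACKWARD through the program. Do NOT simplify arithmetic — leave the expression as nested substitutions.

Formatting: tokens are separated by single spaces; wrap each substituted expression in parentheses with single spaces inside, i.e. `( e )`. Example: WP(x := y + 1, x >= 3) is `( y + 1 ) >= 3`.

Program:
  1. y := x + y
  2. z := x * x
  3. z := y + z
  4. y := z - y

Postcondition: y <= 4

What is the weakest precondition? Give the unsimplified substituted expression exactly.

post: y <= 4
stmt 4: y := z - y  -- replace 1 occurrence(s) of y with (z - y)
  => ( z - y ) <= 4
stmt 3: z := y + z  -- replace 1 occurrence(s) of z with (y + z)
  => ( ( y + z ) - y ) <= 4
stmt 2: z := x * x  -- replace 1 occurrence(s) of z with (x * x)
  => ( ( y + ( x * x ) ) - y ) <= 4
stmt 1: y := x + y  -- replace 2 occurrence(s) of y with (x + y)
  => ( ( ( x + y ) + ( x * x ) ) - ( x + y ) ) <= 4

Answer: ( ( ( x + y ) + ( x * x ) ) - ( x + y ) ) <= 4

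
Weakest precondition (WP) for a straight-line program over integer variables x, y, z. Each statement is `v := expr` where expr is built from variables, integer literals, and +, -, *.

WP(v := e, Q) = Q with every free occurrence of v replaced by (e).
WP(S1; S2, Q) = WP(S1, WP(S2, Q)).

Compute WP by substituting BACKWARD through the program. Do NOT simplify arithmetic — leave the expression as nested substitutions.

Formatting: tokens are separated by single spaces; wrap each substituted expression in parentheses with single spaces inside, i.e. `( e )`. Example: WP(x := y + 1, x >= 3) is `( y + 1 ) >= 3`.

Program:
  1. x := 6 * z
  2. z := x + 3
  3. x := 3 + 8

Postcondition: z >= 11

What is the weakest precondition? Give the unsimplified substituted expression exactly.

post: z >= 11
stmt 3: x := 3 + 8  -- replace 0 occurrence(s) of x with (3 + 8)
  => z >= 11
stmt 2: z := x + 3  -- replace 1 occurrence(s) of z with (x + 3)
  => ( x + 3 ) >= 11
stmt 1: x := 6 * z  -- replace 1 occurrence(s) of x with (6 * z)
  => ( ( 6 * z ) + 3 ) >= 11

Answer: ( ( 6 * z ) + 3 ) >= 11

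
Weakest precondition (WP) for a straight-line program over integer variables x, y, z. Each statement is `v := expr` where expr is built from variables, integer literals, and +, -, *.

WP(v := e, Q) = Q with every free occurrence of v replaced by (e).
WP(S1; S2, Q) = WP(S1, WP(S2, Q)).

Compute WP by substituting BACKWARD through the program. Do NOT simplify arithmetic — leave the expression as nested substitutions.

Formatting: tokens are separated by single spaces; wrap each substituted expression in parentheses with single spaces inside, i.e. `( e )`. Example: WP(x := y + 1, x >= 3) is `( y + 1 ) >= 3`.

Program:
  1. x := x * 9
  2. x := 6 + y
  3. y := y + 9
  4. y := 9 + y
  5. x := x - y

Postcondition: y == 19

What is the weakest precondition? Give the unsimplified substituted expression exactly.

Answer: ( 9 + ( y + 9 ) ) == 19

Derivation:
post: y == 19
stmt 5: x := x - y  -- replace 0 occurrence(s) of x with (x - y)
  => y == 19
stmt 4: y := 9 + y  -- replace 1 occurrence(s) of y with (9 + y)
  => ( 9 + y ) == 19
stmt 3: y := y + 9  -- replace 1 occurrence(s) of y with (y + 9)
  => ( 9 + ( y + 9 ) ) == 19
stmt 2: x := 6 + y  -- replace 0 occurrence(s) of x with (6 + y)
  => ( 9 + ( y + 9 ) ) == 19
stmt 1: x := x * 9  -- replace 0 occurrence(s) of x with (x * 9)
  => ( 9 + ( y + 9 ) ) == 19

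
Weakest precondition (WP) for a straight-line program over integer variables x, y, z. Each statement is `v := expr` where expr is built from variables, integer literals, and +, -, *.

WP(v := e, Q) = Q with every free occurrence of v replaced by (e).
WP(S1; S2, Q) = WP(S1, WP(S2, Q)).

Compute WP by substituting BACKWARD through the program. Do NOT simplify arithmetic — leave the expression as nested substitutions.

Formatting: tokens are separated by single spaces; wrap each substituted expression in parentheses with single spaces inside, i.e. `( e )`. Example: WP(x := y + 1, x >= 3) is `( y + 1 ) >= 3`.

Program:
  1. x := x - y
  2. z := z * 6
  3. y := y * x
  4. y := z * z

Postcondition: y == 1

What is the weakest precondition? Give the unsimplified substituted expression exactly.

post: y == 1
stmt 4: y := z * z  -- replace 1 occurrence(s) of y with (z * z)
  => ( z * z ) == 1
stmt 3: y := y * x  -- replace 0 occurrence(s) of y with (y * x)
  => ( z * z ) == 1
stmt 2: z := z * 6  -- replace 2 occurrence(s) of z with (z * 6)
  => ( ( z * 6 ) * ( z * 6 ) ) == 1
stmt 1: x := x - y  -- replace 0 occurrence(s) of x with (x - y)
  => ( ( z * 6 ) * ( z * 6 ) ) == 1

Answer: ( ( z * 6 ) * ( z * 6 ) ) == 1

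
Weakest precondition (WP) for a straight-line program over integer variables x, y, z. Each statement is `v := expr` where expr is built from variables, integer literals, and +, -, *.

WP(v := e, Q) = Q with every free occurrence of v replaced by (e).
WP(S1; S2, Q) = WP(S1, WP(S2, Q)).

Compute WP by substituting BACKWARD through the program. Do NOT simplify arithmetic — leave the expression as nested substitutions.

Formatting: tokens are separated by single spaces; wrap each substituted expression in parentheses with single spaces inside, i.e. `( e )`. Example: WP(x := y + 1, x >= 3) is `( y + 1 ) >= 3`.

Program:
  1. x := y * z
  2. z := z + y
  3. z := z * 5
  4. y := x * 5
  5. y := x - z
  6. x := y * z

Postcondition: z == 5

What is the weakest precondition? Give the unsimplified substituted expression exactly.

Answer: ( ( z + y ) * 5 ) == 5

Derivation:
post: z == 5
stmt 6: x := y * z  -- replace 0 occurrence(s) of x with (y * z)
  => z == 5
stmt 5: y := x - z  -- replace 0 occurrence(s) of y with (x - z)
  => z == 5
stmt 4: y := x * 5  -- replace 0 occurrence(s) of y with (x * 5)
  => z == 5
stmt 3: z := z * 5  -- replace 1 occurrence(s) of z with (z * 5)
  => ( z * 5 ) == 5
stmt 2: z := z + y  -- replace 1 occurrence(s) of z with (z + y)
  => ( ( z + y ) * 5 ) == 5
stmt 1: x := y * z  -- replace 0 occurrence(s) of x with (y * z)
  => ( ( z + y ) * 5 ) == 5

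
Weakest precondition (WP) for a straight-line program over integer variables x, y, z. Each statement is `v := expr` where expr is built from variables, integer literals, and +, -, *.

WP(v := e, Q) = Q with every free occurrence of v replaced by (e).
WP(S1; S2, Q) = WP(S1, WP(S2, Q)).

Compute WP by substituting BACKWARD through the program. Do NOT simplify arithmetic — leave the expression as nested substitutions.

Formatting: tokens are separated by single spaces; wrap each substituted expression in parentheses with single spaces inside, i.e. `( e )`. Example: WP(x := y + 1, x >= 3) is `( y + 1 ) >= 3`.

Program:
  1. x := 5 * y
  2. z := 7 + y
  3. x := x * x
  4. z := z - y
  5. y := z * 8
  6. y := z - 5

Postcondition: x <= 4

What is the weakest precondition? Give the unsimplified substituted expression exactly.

post: x <= 4
stmt 6: y := z - 5  -- replace 0 occurrence(s) of y with (z - 5)
  => x <= 4
stmt 5: y := z * 8  -- replace 0 occurrence(s) of y with (z * 8)
  => x <= 4
stmt 4: z := z - y  -- replace 0 occurrence(s) of z with (z - y)
  => x <= 4
stmt 3: x := x * x  -- replace 1 occurrence(s) of x with (x * x)
  => ( x * x ) <= 4
stmt 2: z := 7 + y  -- replace 0 occurrence(s) of z with (7 + y)
  => ( x * x ) <= 4
stmt 1: x := 5 * y  -- replace 2 occurrence(s) of x with (5 * y)
  => ( ( 5 * y ) * ( 5 * y ) ) <= 4

Answer: ( ( 5 * y ) * ( 5 * y ) ) <= 4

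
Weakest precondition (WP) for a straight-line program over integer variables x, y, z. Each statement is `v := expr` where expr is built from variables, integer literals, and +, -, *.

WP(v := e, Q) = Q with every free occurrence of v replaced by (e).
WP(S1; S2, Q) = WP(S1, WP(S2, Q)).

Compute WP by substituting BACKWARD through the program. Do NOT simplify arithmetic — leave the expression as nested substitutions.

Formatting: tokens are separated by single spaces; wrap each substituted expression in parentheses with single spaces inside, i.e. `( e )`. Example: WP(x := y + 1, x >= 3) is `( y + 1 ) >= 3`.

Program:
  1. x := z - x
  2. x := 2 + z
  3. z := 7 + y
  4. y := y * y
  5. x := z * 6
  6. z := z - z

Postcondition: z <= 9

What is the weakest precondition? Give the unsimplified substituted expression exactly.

Answer: ( ( 7 + y ) - ( 7 + y ) ) <= 9

Derivation:
post: z <= 9
stmt 6: z := z - z  -- replace 1 occurrence(s) of z with (z - z)
  => ( z - z ) <= 9
stmt 5: x := z * 6  -- replace 0 occurrence(s) of x with (z * 6)
  => ( z - z ) <= 9
stmt 4: y := y * y  -- replace 0 occurrence(s) of y with (y * y)
  => ( z - z ) <= 9
stmt 3: z := 7 + y  -- replace 2 occurrence(s) of z with (7 + y)
  => ( ( 7 + y ) - ( 7 + y ) ) <= 9
stmt 2: x := 2 + z  -- replace 0 occurrence(s) of x with (2 + z)
  => ( ( 7 + y ) - ( 7 + y ) ) <= 9
stmt 1: x := z - x  -- replace 0 occurrence(s) of x with (z - x)
  => ( ( 7 + y ) - ( 7 + y ) ) <= 9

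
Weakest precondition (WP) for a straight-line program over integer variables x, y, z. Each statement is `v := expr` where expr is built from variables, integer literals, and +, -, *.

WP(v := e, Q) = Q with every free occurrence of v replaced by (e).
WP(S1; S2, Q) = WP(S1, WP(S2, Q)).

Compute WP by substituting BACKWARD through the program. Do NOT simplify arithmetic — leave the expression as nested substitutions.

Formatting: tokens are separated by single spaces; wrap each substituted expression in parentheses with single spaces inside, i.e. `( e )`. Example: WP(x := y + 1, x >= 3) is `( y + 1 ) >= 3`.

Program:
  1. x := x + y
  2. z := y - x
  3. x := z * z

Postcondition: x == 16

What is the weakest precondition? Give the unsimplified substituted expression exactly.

Answer: ( ( y - ( x + y ) ) * ( y - ( x + y ) ) ) == 16

Derivation:
post: x == 16
stmt 3: x := z * z  -- replace 1 occurrence(s) of x with (z * z)
  => ( z * z ) == 16
stmt 2: z := y - x  -- replace 2 occurrence(s) of z with (y - x)
  => ( ( y - x ) * ( y - x ) ) == 16
stmt 1: x := x + y  -- replace 2 occurrence(s) of x with (x + y)
  => ( ( y - ( x + y ) ) * ( y - ( x + y ) ) ) == 16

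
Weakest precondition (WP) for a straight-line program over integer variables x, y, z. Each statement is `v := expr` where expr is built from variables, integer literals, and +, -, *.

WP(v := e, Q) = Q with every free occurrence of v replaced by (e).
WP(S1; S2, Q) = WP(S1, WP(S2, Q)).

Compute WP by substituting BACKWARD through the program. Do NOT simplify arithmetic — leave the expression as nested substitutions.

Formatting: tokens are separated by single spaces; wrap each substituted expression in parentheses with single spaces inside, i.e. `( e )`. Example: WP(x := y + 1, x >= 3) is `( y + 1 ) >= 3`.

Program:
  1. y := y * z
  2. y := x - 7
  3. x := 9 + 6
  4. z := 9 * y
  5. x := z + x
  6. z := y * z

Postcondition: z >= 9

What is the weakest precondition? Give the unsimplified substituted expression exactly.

Answer: ( ( x - 7 ) * ( 9 * ( x - 7 ) ) ) >= 9

Derivation:
post: z >= 9
stmt 6: z := y * z  -- replace 1 occurrence(s) of z with (y * z)
  => ( y * z ) >= 9
stmt 5: x := z + x  -- replace 0 occurrence(s) of x with (z + x)
  => ( y * z ) >= 9
stmt 4: z := 9 * y  -- replace 1 occurrence(s) of z with (9 * y)
  => ( y * ( 9 * y ) ) >= 9
stmt 3: x := 9 + 6  -- replace 0 occurrence(s) of x with (9 + 6)
  => ( y * ( 9 * y ) ) >= 9
stmt 2: y := x - 7  -- replace 2 occurrence(s) of y with (x - 7)
  => ( ( x - 7 ) * ( 9 * ( x - 7 ) ) ) >= 9
stmt 1: y := y * z  -- replace 0 occurrence(s) of y with (y * z)
  => ( ( x - 7 ) * ( 9 * ( x - 7 ) ) ) >= 9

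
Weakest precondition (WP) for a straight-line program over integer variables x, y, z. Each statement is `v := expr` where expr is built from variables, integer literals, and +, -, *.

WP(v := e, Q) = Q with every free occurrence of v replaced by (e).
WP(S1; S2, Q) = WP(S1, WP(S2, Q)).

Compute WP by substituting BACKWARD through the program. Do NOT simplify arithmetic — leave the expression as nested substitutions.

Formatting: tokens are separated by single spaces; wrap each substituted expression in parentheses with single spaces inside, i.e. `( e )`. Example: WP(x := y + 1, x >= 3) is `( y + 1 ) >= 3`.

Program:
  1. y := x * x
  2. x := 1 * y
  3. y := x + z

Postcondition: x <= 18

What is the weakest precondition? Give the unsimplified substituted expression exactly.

post: x <= 18
stmt 3: y := x + z  -- replace 0 occurrence(s) of y with (x + z)
  => x <= 18
stmt 2: x := 1 * y  -- replace 1 occurrence(s) of x with (1 * y)
  => ( 1 * y ) <= 18
stmt 1: y := x * x  -- replace 1 occurrence(s) of y with (x * x)
  => ( 1 * ( x * x ) ) <= 18

Answer: ( 1 * ( x * x ) ) <= 18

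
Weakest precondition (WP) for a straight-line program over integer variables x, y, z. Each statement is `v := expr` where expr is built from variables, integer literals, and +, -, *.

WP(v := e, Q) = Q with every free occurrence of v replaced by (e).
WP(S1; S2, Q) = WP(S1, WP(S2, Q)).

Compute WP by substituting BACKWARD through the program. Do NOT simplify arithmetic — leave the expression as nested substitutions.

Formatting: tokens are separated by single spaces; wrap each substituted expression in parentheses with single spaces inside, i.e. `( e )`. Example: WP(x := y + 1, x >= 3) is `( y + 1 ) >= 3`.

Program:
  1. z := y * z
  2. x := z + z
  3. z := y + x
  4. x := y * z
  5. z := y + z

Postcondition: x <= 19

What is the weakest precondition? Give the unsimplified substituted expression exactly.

Answer: ( y * ( y + ( ( y * z ) + ( y * z ) ) ) ) <= 19

Derivation:
post: x <= 19
stmt 5: z := y + z  -- replace 0 occurrence(s) of z with (y + z)
  => x <= 19
stmt 4: x := y * z  -- replace 1 occurrence(s) of x with (y * z)
  => ( y * z ) <= 19
stmt 3: z := y + x  -- replace 1 occurrence(s) of z with (y + x)
  => ( y * ( y + x ) ) <= 19
stmt 2: x := z + z  -- replace 1 occurrence(s) of x with (z + z)
  => ( y * ( y + ( z + z ) ) ) <= 19
stmt 1: z := y * z  -- replace 2 occurrence(s) of z with (y * z)
  => ( y * ( y + ( ( y * z ) + ( y * z ) ) ) ) <= 19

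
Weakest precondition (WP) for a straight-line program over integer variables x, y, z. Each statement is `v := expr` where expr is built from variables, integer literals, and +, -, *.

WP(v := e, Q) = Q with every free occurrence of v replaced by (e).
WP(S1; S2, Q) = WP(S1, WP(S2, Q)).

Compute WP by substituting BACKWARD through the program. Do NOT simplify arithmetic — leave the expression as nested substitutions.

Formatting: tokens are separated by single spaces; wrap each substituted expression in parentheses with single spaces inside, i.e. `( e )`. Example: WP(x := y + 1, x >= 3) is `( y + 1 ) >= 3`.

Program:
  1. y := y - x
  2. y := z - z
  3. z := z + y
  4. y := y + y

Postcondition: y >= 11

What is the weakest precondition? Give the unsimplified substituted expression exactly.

post: y >= 11
stmt 4: y := y + y  -- replace 1 occurrence(s) of y with (y + y)
  => ( y + y ) >= 11
stmt 3: z := z + y  -- replace 0 occurrence(s) of z with (z + y)
  => ( y + y ) >= 11
stmt 2: y := z - z  -- replace 2 occurrence(s) of y with (z - z)
  => ( ( z - z ) + ( z - z ) ) >= 11
stmt 1: y := y - x  -- replace 0 occurrence(s) of y with (y - x)
  => ( ( z - z ) + ( z - z ) ) >= 11

Answer: ( ( z - z ) + ( z - z ) ) >= 11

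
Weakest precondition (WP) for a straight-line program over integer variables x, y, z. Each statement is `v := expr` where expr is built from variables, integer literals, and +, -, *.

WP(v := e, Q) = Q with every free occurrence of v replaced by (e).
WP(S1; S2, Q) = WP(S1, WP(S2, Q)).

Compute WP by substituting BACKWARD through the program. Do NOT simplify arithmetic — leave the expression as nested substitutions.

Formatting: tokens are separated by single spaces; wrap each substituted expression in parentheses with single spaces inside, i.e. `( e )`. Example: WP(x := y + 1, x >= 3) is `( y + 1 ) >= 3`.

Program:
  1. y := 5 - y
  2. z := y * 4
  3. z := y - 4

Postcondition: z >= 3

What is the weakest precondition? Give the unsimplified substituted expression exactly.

post: z >= 3
stmt 3: z := y - 4  -- replace 1 occurrence(s) of z with (y - 4)
  => ( y - 4 ) >= 3
stmt 2: z := y * 4  -- replace 0 occurrence(s) of z with (y * 4)
  => ( y - 4 ) >= 3
stmt 1: y := 5 - y  -- replace 1 occurrence(s) of y with (5 - y)
  => ( ( 5 - y ) - 4 ) >= 3

Answer: ( ( 5 - y ) - 4 ) >= 3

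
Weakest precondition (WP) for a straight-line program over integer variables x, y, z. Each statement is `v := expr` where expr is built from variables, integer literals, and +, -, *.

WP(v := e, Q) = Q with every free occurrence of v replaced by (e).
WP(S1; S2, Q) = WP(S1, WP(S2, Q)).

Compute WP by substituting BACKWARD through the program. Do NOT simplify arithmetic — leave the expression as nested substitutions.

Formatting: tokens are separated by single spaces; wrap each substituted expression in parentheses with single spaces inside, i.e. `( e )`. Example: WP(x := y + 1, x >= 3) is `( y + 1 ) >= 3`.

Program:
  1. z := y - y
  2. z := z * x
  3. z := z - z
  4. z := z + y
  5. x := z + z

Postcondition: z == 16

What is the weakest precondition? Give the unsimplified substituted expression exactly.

Answer: ( ( ( ( y - y ) * x ) - ( ( y - y ) * x ) ) + y ) == 16

Derivation:
post: z == 16
stmt 5: x := z + z  -- replace 0 occurrence(s) of x with (z + z)
  => z == 16
stmt 4: z := z + y  -- replace 1 occurrence(s) of z with (z + y)
  => ( z + y ) == 16
stmt 3: z := z - z  -- replace 1 occurrence(s) of z with (z - z)
  => ( ( z - z ) + y ) == 16
stmt 2: z := z * x  -- replace 2 occurrence(s) of z with (z * x)
  => ( ( ( z * x ) - ( z * x ) ) + y ) == 16
stmt 1: z := y - y  -- replace 2 occurrence(s) of z with (y - y)
  => ( ( ( ( y - y ) * x ) - ( ( y - y ) * x ) ) + y ) == 16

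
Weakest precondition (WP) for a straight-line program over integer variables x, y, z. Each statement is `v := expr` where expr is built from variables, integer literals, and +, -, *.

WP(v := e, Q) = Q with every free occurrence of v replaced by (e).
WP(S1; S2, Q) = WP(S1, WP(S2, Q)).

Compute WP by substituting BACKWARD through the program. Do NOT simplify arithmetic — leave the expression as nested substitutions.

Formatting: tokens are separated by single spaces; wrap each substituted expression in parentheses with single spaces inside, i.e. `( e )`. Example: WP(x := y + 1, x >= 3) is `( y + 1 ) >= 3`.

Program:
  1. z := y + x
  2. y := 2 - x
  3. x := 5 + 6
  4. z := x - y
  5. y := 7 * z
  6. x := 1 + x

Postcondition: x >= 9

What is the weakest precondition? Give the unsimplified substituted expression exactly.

post: x >= 9
stmt 6: x := 1 + x  -- replace 1 occurrence(s) of x with (1 + x)
  => ( 1 + x ) >= 9
stmt 5: y := 7 * z  -- replace 0 occurrence(s) of y with (7 * z)
  => ( 1 + x ) >= 9
stmt 4: z := x - y  -- replace 0 occurrence(s) of z with (x - y)
  => ( 1 + x ) >= 9
stmt 3: x := 5 + 6  -- replace 1 occurrence(s) of x with (5 + 6)
  => ( 1 + ( 5 + 6 ) ) >= 9
stmt 2: y := 2 - x  -- replace 0 occurrence(s) of y with (2 - x)
  => ( 1 + ( 5 + 6 ) ) >= 9
stmt 1: z := y + x  -- replace 0 occurrence(s) of z with (y + x)
  => ( 1 + ( 5 + 6 ) ) >= 9

Answer: ( 1 + ( 5 + 6 ) ) >= 9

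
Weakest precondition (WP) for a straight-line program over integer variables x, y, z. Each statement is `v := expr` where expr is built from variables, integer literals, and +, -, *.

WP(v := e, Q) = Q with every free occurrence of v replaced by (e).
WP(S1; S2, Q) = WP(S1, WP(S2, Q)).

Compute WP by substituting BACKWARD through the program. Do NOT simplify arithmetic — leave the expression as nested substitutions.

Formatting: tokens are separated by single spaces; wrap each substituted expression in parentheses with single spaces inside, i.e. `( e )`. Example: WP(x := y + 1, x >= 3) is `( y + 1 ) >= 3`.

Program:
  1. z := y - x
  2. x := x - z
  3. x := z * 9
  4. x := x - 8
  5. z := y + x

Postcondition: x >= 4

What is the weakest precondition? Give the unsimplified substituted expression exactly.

post: x >= 4
stmt 5: z := y + x  -- replace 0 occurrence(s) of z with (y + x)
  => x >= 4
stmt 4: x := x - 8  -- replace 1 occurrence(s) of x with (x - 8)
  => ( x - 8 ) >= 4
stmt 3: x := z * 9  -- replace 1 occurrence(s) of x with (z * 9)
  => ( ( z * 9 ) - 8 ) >= 4
stmt 2: x := x - z  -- replace 0 occurrence(s) of x with (x - z)
  => ( ( z * 9 ) - 8 ) >= 4
stmt 1: z := y - x  -- replace 1 occurrence(s) of z with (y - x)
  => ( ( ( y - x ) * 9 ) - 8 ) >= 4

Answer: ( ( ( y - x ) * 9 ) - 8 ) >= 4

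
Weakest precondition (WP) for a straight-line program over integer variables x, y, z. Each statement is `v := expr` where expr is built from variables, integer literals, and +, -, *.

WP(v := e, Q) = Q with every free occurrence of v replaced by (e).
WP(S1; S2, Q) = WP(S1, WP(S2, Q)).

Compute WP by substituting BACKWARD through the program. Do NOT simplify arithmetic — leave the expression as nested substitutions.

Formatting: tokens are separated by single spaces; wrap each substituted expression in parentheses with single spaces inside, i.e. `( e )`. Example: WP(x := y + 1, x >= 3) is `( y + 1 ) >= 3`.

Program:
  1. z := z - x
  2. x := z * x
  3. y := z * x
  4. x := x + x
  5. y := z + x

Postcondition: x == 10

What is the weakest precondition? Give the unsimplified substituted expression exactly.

post: x == 10
stmt 5: y := z + x  -- replace 0 occurrence(s) of y with (z + x)
  => x == 10
stmt 4: x := x + x  -- replace 1 occurrence(s) of x with (x + x)
  => ( x + x ) == 10
stmt 3: y := z * x  -- replace 0 occurrence(s) of y with (z * x)
  => ( x + x ) == 10
stmt 2: x := z * x  -- replace 2 occurrence(s) of x with (z * x)
  => ( ( z * x ) + ( z * x ) ) == 10
stmt 1: z := z - x  -- replace 2 occurrence(s) of z with (z - x)
  => ( ( ( z - x ) * x ) + ( ( z - x ) * x ) ) == 10

Answer: ( ( ( z - x ) * x ) + ( ( z - x ) * x ) ) == 10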